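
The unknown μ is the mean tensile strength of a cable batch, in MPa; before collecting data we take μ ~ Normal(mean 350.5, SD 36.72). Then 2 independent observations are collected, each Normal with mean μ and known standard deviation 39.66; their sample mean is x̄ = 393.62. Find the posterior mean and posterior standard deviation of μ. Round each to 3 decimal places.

With known σ, the Normal prior is conjugate. Weight on the data is w = (n/σ²)/(n/σ² + 1/τ₀²) = 0.00127152/(0.00127152+0.00074164) = 0.63160.
Posterior mean = w·x̄ + (1−w)·μ₀ = 0.63160·393.62 + 0.36840·350.5 = 377.735. Posterior variance = 1/(0.00127152+0.00074164) = 496.730, so SD = 22.287.

Posterior mean ≈ 377.735; posterior SD ≈ 22.287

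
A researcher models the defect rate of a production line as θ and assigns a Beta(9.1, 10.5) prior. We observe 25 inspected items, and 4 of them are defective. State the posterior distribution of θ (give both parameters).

Posterior: Beta(13.1, 31.5)

The binomial likelihood is conjugate to the Beta prior: with 4 successes and 21 failures, the posterior is Beta(9.1+4, 10.5+21) = Beta(13.1, 31.5).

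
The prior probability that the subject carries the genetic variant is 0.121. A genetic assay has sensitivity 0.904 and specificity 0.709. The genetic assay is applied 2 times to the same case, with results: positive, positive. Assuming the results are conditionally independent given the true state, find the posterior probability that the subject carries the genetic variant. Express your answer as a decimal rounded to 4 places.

Posterior P(H) ≈ 0.5705

Let H be the event that the subject carries the genetic variant; start with P(H) = 0.121. P('positive'|H) = 0.904, P('positive'|¬H) = 0.291.
Update on result 1 ('positive'): P(H) ← 0.904·0.1210 / (0.904·0.1210 + 0.291·0.8790) = 0.10938/0.36517 = 0.2995.
Update on result 2 ('positive'): P(H) ← 0.904·0.2995 / (0.904·0.2995 + 0.291·0.7005) = 0.27078/0.47462 = 0.5705.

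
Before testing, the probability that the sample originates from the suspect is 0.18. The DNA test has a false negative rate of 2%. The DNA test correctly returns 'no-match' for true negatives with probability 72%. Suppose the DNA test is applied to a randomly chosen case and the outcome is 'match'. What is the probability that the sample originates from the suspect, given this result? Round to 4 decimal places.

P(H | E) ≈ 0.4345

Let H be the event that the sample originates from the suspect. P(H) = 0.18, so P(¬H) = 0.82. With E the 'match' result, P(E|H) = 0.98 and P(E|¬H) = 0.28.
P(E) = 0.98·0.18 + 0.28·0.82 = 0.17640 + 0.22960 = 0.40600.
By Bayes' theorem, P(H|E) = 0.17640 / 0.40600 = 0.4345.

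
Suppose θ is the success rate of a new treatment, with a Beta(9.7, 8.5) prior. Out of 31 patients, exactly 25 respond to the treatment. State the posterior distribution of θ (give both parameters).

Posterior: Beta(34.7, 14.5)

The binomial likelihood is conjugate to the Beta prior: with 25 successes and 6 failures, the posterior is Beta(9.7+25, 8.5+6) = Beta(34.7, 14.5).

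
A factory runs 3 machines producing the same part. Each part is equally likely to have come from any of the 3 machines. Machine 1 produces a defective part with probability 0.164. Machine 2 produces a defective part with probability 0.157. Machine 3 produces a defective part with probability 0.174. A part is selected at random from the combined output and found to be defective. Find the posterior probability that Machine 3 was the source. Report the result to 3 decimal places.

Posterior probability ≈ 0.352

P(defective|M1) = 0.164; P(defective|M2) = 0.157; P(defective|M3) = 0.174.
Prior × likelihood for each source: 0.333333·0.164=0.05467, 0.333333·0.157=0.05233, 0.333333·0.174=0.05800. Summing gives P(defective) = 0.16500.
P(Machine 3 | defective) = 0.05800 / 0.16500 = 0.352.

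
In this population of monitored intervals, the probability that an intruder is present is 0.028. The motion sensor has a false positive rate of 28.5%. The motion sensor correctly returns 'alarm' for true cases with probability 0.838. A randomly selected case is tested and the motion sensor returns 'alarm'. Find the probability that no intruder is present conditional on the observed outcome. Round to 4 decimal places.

P(¬H | E) ≈ 0.9219

Write H for 'an intruder is present'. Prior odds H:¬H = 0.028/0.972 = 0.028807. For the 'alarm' outcome, the likelihood ratio is 0.838/0.285 = 2.9404.
Posterior odds = 0.028807 × 2.9404 = 0.084701, so P(H|E) = 0.084701/(1+0.084701) = 0.0781. Then P(¬H|E) = 1 − 0.0781 = 0.9219.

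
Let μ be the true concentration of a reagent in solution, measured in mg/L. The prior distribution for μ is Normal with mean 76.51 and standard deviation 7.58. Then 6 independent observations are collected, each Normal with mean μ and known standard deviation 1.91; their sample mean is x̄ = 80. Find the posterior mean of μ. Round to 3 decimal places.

Posterior mean ≈ 79.963

With known σ, the Normal prior is conjugate. Weight on the data is w = (n/σ²)/(n/σ² + 1/τ₀²) = 1.64469/(1.64469+0.0174045) = 0.98953.
Posterior mean = w·x̄ + (1−w)·μ₀ = 0.98953·80 + 0.010471·76.51 = 79.963.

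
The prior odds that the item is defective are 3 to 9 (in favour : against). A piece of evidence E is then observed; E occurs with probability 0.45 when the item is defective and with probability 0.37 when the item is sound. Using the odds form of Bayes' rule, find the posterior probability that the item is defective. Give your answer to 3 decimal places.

Posterior probability ≈ 0.288

Prior odds = 3/9 = 0.33333.
Likelihood ratio for E = 0.45/0.37 = 1.2162.
Posterior odds = prior odds × LR = 0.40541.
Posterior probability = odds/(1+odds) = 0.40541/1.4054 = 0.288.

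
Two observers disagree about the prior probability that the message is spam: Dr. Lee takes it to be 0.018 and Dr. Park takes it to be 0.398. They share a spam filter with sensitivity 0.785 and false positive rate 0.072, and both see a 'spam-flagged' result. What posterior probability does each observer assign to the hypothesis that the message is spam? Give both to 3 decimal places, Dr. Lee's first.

The likelihood ratio for a 'spam-flagged' result is 0.785/0.072 = 10.903.
Dr. Lee: prior odds 0.018/0.982 = 0.018330; posterior odds 0.19985; posterior probability 0.167.
Dr. Park: prior odds 0.398/0.602 = 0.66113; posterior odds 7.2081; posterior probability 0.878.

Dr. Lee: 0.167; Dr. Park: 0.878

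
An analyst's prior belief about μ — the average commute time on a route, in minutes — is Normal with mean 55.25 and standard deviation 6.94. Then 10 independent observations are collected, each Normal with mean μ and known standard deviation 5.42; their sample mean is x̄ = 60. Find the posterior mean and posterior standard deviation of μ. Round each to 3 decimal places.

With known σ, the Normal prior is conjugate. Weight on the data is w = (n/σ²)/(n/σ² + 1/τ₀²) = 0.340409/(0.340409+0.0207626) = 0.94251.
Posterior mean = w·x̄ + (1−w)·μ₀ = 0.94251·60 + 0.057487·55.25 = 59.727. Posterior variance = 1/(0.340409+0.0207626) = 2.76876, so SD = 1.664.

Posterior mean ≈ 59.727; posterior SD ≈ 1.664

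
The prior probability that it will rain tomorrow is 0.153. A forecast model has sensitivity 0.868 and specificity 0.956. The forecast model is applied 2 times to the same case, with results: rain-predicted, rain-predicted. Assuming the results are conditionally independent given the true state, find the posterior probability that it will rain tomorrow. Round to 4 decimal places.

With H the event that it will rain tomorrow, the joint likelihood of the observed sequence is P(data|H) = 0.868·0.868 = 0.75342 and P(data|¬H) = 0.044·0.044 = 0.0019360.
Bayes: P(H|data) = 0.153·0.75342 / (0.153·0.75342 + 0.847·0.0019360) = 0.11527/0.11691 = 0.9860.

Posterior P(H) ≈ 0.9860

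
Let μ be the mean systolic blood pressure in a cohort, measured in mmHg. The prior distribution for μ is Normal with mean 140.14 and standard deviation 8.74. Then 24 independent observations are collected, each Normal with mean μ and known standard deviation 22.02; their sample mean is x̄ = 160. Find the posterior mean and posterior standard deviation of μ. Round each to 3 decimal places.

With known σ, the Normal prior is conjugate. Weight on the data is w = (n/σ²)/(n/σ² + 1/τ₀²) = 0.0494967/(0.0494967+0.0130911) = 0.79084.
Posterior mean = w·x̄ + (1−w)·μ₀ = 0.79084·160 + 0.20916·140.14 = 155.846. Posterior variance = 1/(0.0494967+0.0130911) = 15.9775, so SD = 3.997.

Posterior mean ≈ 155.846; posterior SD ≈ 3.997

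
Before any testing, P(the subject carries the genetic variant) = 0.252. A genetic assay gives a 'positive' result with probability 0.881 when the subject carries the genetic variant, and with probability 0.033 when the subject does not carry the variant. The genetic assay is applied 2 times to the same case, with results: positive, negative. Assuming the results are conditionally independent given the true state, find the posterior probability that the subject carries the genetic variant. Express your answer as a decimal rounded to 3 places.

Posterior P(H) ≈ 0.525

With H the event that the subject carries the genetic variant, the joint likelihood of the observed sequence is P(data|H) = 0.881·0.119 = 0.10484 and P(data|¬H) = 0.033·0.967 = 0.031911.
Bayes: P(H|data) = 0.252·0.10484 / (0.252·0.10484 + 0.748·0.031911) = 0.026419/0.050289 = 0.5254.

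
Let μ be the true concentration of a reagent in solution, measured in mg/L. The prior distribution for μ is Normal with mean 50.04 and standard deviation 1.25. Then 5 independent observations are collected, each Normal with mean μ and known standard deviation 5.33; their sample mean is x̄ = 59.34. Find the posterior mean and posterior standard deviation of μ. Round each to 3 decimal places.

Posterior mean ≈ 52.046; posterior SD ≈ 1.107

With known σ, the Normal prior is conjugate. Weight on the data is w = (n/σ²)/(n/σ² + 1/τ₀²) = 0.176001/(0.176001+0.640000) = 0.21569.
Posterior mean = w·x̄ + (1−w)·μ₀ = 0.21569·59.34 + 0.78431·50.04 = 52.046. Posterior variance = 1/(0.176001+0.640000) = 1.22549, so SD = 1.107.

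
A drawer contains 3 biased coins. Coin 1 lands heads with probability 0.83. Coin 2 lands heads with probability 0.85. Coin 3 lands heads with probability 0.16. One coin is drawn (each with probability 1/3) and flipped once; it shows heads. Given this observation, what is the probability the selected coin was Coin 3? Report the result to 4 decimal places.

Posterior probability ≈ 0.0870

Tabulate prior·likelihood by source: [1] prior 0.333333, lik 0.83, product 0.2767; [2] prior 0.333333, lik 0.85, product 0.2833; [3] prior 0.333333, lik 0.16, product 0.05333.
Normalizing constant = 0.61333; the posterior for Coin 3 is its product over the sum, 0.05333/0.61333 = 0.0870.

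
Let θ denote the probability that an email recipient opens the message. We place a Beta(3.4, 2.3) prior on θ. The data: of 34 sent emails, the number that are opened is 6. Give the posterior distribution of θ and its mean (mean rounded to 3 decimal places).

Posterior: Beta(9.4, 30.3); mean ≈ 0.237

Observing 6 successes and 28 failures updates Beta(3.4, 2.3) by adding the success and failure counts to the two shape parameters: α = 3.4+6 = 9.4, β = 2.3+28 = 30.3.
E[θ | data] = 9.4/(9.4+30.3) = 0.237.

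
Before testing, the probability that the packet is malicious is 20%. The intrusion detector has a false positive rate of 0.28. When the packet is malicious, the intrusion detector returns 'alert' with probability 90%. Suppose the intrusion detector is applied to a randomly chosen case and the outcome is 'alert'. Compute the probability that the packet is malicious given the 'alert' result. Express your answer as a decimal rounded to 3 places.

P(H | E) ≈ 0.446

Write H for 'the packet is malicious'. Prior odds H:¬H = 0.2/0.8 = 0.25000. For the 'alert' outcome, the likelihood ratio is 0.9/0.28 = 3.2143.
Posterior odds = 0.25000 × 3.2143 = 0.80357, so P(H|E) = 0.80357/(1+0.80357) = 0.446.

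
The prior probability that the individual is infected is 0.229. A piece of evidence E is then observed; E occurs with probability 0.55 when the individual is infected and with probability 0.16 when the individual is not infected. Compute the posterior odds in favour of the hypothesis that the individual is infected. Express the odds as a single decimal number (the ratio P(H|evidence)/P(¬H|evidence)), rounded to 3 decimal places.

Prior odds = 0.229/(1−0.229) = 0.29702.
Likelihood ratio for E = 0.55/0.16 = 3.4375.
Posterior odds = prior odds × LR = 1.0210.

Posterior odds ≈ 1.021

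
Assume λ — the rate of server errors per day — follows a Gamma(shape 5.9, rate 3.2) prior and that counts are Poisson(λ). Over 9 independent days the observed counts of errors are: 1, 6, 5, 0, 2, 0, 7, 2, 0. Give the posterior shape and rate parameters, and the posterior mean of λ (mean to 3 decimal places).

Total count ∑xᵢ = 23 over n = 9 days.
Gamma is conjugate to the Poisson likelihood: posterior is Gamma(shape = 5.9+23 = 28.9, rate = 3.2+9 = 12.2).
Posterior mean = shape/rate = 28.9/12.2 = 2.369.

Posterior: Gamma(shape=28.9, rate=12.2); mean ≈ 2.369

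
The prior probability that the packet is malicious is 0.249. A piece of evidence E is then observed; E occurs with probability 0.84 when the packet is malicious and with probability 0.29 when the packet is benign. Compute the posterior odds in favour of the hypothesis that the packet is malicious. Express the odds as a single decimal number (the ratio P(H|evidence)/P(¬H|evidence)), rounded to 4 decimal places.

Posterior odds ≈ 0.9604

Prior odds = 0.249/(1−0.249) = 0.33156. In log-odds, ln(0.33156) = -1.1040.
Add log likelihood ratio: ln(2.8966) = 1.0635.
Posterior log-odds = -0.040432, so posterior odds = exp(-0.040432) = 0.96037.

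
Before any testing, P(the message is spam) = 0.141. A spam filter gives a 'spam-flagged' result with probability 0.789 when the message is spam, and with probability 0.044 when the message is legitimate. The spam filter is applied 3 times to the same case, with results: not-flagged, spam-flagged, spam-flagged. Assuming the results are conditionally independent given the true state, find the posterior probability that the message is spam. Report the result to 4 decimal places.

Posterior P(H) ≈ 0.9209

Let H be the event that the message is spam; start with P(H) = 0.141. P('spam-flagged'|H) = 0.789, P('spam-flagged'|¬H) = 0.044.
Update on result 1 ('not-flagged'): P(H) ← 0.211·0.1410 / (0.211·0.1410 + 0.956·0.8590) = 0.029751/0.85095 = 0.0350.
Update on result 2 ('spam-flagged'): P(H) ← 0.789·0.0350 / (0.789·0.0350 + 0.044·0.9650) = 0.027585/0.070047 = 0.3938.
Update on result 3 ('spam-flagged'): P(H) ← 0.789·0.3938 / (0.789·0.3938 + 0.044·0.6062) = 0.31071/0.33739 = 0.9209.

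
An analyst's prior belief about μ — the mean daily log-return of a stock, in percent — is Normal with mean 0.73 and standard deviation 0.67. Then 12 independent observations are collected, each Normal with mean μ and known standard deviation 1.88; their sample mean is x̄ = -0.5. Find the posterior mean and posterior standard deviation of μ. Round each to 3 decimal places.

Posterior mean ≈ -0.013; posterior SD ≈ 0.422

Prior precision 1/τ₀² = 1/0.67² = 2.22767; data precision n/σ² = 12/1.88² = 3.39520.
Posterior precision = 2.22767 + 3.39520 = 5.62287, giving posterior SD = 1/√5.62287 = 0.422.
Posterior mean = (2.22767·0.73 + 3.39520·-0.5) / 5.62287 = -0.013.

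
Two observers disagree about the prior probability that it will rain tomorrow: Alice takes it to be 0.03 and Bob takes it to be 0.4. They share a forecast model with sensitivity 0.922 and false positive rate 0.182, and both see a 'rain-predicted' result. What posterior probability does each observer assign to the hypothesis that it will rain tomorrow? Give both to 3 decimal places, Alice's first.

The likelihood ratio for a 'rain-predicted' result is 0.922/0.182 = 5.0659.
Alice: prior odds 0.03/0.97 = 0.030928; posterior odds 0.15668; posterior probability 0.135.
Bob: prior odds 0.4/0.6 = 0.66667; posterior odds 3.3773; posterior probability 0.772.

Alice: 0.135; Bob: 0.772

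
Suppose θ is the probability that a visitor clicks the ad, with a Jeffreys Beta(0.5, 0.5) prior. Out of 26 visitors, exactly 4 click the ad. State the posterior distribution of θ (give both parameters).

Observing 4 successes and 22 failures updates Beta(0.5, 0.5) by adding the success and failure counts to the two shape parameters: α = 0.5+4 = 4.5, β = 0.5+22 = 22.5.

Posterior: Beta(4.5, 22.5)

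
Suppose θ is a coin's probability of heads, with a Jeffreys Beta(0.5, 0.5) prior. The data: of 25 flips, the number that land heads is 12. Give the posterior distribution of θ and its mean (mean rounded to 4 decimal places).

Observing 12 successes and 13 failures updates Beta(0.5, 0.5) by adding the success and failure counts to the two shape parameters: α = 0.5+12 = 12.5, β = 0.5+13 = 13.5.
E[θ | data] = 12.5/(12.5+13.5) = 0.4808.

Posterior: Beta(12.5, 13.5); mean ≈ 0.4808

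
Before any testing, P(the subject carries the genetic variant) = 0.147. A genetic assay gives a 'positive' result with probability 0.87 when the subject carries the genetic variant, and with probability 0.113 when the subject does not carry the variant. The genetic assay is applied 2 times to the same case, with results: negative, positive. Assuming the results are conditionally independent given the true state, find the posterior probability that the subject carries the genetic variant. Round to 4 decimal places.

Let H be the event that the subject carries the genetic variant; start with P(H) = 0.147. P('positive'|H) = 0.87, P('positive'|¬H) = 0.113.
Update on result 1 ('negative'): P(H) ← 0.13·0.1470 / (0.13·0.1470 + 0.887·0.8530) = 0.019110/0.77572 = 0.0246.
Update on result 2 ('positive'): P(H) ← 0.87·0.0246 / (0.87·0.0246 + 0.113·0.9754) = 0.021433/0.13165 = 0.1628.

Posterior P(H) ≈ 0.1628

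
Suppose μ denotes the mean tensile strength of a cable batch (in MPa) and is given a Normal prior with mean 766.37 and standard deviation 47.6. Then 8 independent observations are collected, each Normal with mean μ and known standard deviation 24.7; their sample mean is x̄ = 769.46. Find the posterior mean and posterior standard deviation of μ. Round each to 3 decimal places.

With known σ, the Normal prior is conjugate. Weight on the data is w = (n/σ²)/(n/σ² + 1/τ₀²) = 0.0131128/(0.0131128+0.00044135) = 0.96744.
Posterior mean = w·x̄ + (1−w)·μ₀ = 0.96744·769.46 + 0.032562·766.37 = 769.359. Posterior variance = 1/(0.0131128+0.00044135) = 73.7780, so SD = 8.589.

Posterior mean ≈ 769.359; posterior SD ≈ 8.589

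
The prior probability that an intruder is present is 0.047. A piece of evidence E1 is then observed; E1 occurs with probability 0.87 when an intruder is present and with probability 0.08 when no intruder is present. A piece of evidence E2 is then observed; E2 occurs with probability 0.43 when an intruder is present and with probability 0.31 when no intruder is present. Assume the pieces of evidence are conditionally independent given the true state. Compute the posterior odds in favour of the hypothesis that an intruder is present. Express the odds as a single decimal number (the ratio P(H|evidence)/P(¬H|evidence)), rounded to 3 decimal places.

Prior odds = 0.047/(1−0.047) = 0.049318. In log-odds, ln(0.049318) = -3.0095.
Add log likelihood ratios: ln(10.875) + ln(1.3871) = 2.7137.
Posterior log-odds = -0.29579, so posterior odds = exp(-0.29579) = 0.74395.

Posterior odds ≈ 0.744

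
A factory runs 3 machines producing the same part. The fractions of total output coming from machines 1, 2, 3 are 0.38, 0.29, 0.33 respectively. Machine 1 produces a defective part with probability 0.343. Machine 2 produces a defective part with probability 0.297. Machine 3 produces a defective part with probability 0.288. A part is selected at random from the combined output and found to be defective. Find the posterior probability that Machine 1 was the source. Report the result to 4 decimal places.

P(defective|M1) = 0.343; P(defective|M2) = 0.297; P(defective|M3) = 0.288.
Prior × likelihood for each source: 0.38·0.343=0.1303, 0.29·0.297=0.08613, 0.33·0.288=0.09504. Summing gives P(defective) = 0.31151.
P(Machine 1 | defective) = 0.1303 / 0.31151 = 0.4184.

Posterior probability ≈ 0.4184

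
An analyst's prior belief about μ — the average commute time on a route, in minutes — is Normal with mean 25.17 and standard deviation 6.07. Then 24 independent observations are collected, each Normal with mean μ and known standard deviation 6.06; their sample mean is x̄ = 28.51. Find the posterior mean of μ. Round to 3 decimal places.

Posterior mean ≈ 28.377

With known σ, the Normal prior is conjugate. Weight on the data is w = (n/σ²)/(n/σ² + 1/τ₀²) = 0.653531/(0.653531+0.0271408) = 0.96013.
Posterior mean = w·x̄ + (1−w)·μ₀ = 0.96013·28.51 + 0.039874·25.17 = 28.377.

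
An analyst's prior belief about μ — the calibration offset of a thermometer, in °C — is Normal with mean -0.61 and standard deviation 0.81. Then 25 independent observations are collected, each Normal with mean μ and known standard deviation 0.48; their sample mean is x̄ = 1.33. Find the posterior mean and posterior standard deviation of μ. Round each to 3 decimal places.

Prior precision 1/τ₀² = 1/0.81² = 1.52416; data precision n/σ² = 25/0.48² = 108.507.
Posterior precision = 1.52416 + 108.507 = 110.031, giving posterior SD = 1/√110.031 = 0.095.
Posterior mean = (1.52416·-0.61 + 108.507·1.33) / 110.031 = 1.303.

Posterior mean ≈ 1.303; posterior SD ≈ 0.095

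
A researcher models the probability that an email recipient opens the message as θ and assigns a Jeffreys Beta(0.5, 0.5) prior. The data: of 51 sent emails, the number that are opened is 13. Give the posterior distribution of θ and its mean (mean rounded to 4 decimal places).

Posterior: Beta(13.5, 38.5); mean ≈ 0.2596

The binomial likelihood is conjugate to the Beta prior: with 13 successes and 38 failures, the posterior is Beta(0.5+13, 0.5+38) = Beta(13.5, 38.5).
Posterior mean = α/(α+β) = 13.5/52 = 0.2596.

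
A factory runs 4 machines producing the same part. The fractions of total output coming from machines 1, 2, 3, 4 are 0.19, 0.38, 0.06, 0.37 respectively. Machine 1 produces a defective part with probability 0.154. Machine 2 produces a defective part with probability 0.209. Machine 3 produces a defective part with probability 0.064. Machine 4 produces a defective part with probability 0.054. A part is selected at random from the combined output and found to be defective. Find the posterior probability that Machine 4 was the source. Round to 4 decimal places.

Posterior probability ≈ 0.1508

P(defective|M1) = 0.154; P(defective|M2) = 0.209; P(defective|M3) = 0.064; P(defective|M4) = 0.054.
Prior × likelihood for each source: 0.19·0.154=0.02926, 0.38·0.209=0.07942, 0.06·0.064=0.003840, 0.37·0.054=0.01998. Summing gives P(defective) = 0.13250.
P(Machine 4 | defective) = 0.01998 / 0.13250 = 0.1508.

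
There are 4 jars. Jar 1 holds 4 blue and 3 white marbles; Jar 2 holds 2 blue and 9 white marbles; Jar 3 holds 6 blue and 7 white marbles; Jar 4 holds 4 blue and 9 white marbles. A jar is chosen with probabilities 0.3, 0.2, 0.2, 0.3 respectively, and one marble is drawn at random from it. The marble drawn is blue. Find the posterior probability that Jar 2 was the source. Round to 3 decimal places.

P(blue|Jar 1) = 0.5714; P(blue|Jar 2) = 0.1818; P(blue|Jar 3) = 0.4615; P(blue|Jar 4) = 0.3077.
Prior × likelihood for each source: 0.3·0.5714=0.1714, 0.2·0.1818=0.03636, 0.2·0.4615=0.09231, 0.3·0.3077=0.09231. Summing gives P(blue) = 0.39241.
P(Jar 2 | blue) = 0.03636 / 0.39241 = 0.093.

Posterior probability ≈ 0.093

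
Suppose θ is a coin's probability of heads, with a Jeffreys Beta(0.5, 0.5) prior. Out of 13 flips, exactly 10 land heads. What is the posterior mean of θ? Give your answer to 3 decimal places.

The binomial likelihood is conjugate to the Beta prior: with 10 successes and 3 failures, the posterior is Beta(0.5+10, 0.5+3) = Beta(10.5, 3.5).
Posterior mean = α/(α+β) = 10.5/14 = 0.750.

Posterior mean ≈ 0.750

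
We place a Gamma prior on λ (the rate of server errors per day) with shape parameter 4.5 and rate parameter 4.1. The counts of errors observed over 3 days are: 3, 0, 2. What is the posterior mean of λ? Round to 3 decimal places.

Posterior mean ≈ 1.338

Total count ∑xᵢ = 5 over n = 3 days.
Gamma is conjugate to the Poisson likelihood: posterior is Gamma(shape = 4.5+5 = 9.5, rate = 4.1+3 = 7.1).
E[λ | data] = 9.5/7.1 = 1.338.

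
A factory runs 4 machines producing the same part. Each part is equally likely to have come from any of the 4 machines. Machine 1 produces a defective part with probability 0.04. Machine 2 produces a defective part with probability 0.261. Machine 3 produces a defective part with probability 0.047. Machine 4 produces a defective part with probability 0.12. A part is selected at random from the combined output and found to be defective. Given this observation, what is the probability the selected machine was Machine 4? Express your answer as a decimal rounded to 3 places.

Posterior probability ≈ 0.256

Tabulate prior·likelihood by source: [1] prior 0.25, lik 0.04, product 0.01000; [2] prior 0.25, lik 0.261, product 0.06525; [3] prior 0.25, lik 0.047, product 0.01175; [4] prior 0.25, lik 0.12, product 0.03000.
Normalizing constant = 0.11700; the posterior for Machine 4 is its product over the sum, 0.03000/0.11700 = 0.256.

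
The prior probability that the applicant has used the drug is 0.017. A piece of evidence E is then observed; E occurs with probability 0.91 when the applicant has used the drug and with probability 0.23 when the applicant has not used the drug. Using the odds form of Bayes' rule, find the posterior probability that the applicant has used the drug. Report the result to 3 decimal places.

Prior odds = 0.017/(1−0.017) = 0.017294. In log-odds, ln(0.017294) = -4.0574.
Add log likelihood ratio: ln(3.9565) = 1.3754.
Posterior log-odds = -2.6820, so posterior odds = exp(-2.6820) = 0.068424. Converting, P(H|E) = 0.068424/1.0684 = 0.064.

Posterior probability ≈ 0.064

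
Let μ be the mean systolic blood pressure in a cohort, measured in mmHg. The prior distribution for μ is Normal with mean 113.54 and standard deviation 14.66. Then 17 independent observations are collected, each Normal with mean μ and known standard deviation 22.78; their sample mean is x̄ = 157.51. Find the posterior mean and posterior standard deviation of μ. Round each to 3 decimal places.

Posterior mean ≈ 152.041; posterior SD ≈ 5.170

Prior precision 1/τ₀² = 1/14.66² = 0.00465299; data precision n/σ² = 17/22.78² = 0.0327598.
Posterior precision = 0.00465299 + 0.0327598 = 0.0374128, giving posterior SD = 1/√0.0374128 = 5.170.
Posterior mean = (0.00465299·113.54 + 0.0327598·157.51) / 0.0374128 = 152.041.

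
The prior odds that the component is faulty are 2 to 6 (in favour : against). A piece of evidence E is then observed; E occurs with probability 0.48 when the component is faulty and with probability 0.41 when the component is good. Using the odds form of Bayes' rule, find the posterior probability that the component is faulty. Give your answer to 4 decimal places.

Prior odds = 2/6 = 0.33333.
Likelihood ratio for E = 0.48/0.41 = 1.1707.
Posterior odds = prior odds × LR = 0.39024.
Posterior probability = odds/(1+odds) = 0.39024/1.3902 = 0.2807.

Posterior probability ≈ 0.2807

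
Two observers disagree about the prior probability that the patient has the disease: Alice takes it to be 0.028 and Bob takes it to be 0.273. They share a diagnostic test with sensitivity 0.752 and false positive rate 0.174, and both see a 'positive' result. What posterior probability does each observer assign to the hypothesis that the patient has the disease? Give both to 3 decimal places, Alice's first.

Alice: 0.111; Bob: 0.619

The likelihood ratio for a 'positive' result is 0.752/0.174 = 4.3218.
Alice: prior odds 0.028/0.972 = 0.028807; posterior odds 0.12450; posterior probability 0.111.
Bob: prior odds 0.273/0.727 = 0.37552; posterior odds 1.6229; posterior probability 0.619.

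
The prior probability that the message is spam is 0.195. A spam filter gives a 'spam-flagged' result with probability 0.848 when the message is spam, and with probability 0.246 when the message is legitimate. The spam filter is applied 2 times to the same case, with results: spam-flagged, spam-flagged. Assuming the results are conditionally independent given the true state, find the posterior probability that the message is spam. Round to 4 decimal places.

Posterior P(H) ≈ 0.7422

Let H be the event that the message is spam; start with P(H) = 0.195. P('spam-flagged'|H) = 0.848, P('spam-flagged'|¬H) = 0.246.
Update on result 1 ('spam-flagged'): P(H) ← 0.848·0.1950 / (0.848·0.1950 + 0.246·0.8050) = 0.16536/0.36339 = 0.4550.
Update on result 2 ('spam-flagged'): P(H) ← 0.848·0.4550 / (0.848·0.4550 + 0.246·0.5450) = 0.38588/0.51994 = 0.7422.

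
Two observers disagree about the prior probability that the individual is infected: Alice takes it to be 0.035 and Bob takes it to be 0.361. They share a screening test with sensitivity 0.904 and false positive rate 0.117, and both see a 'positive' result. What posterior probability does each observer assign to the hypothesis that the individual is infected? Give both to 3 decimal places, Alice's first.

P('+'|H) = 0.904, P('+'|¬H) = 0.117.
Alice: numerator 0.904·0.035 = 0.031640; evidence = 0.031640+0.117·0.965 = 0.14455; posterior = 0.219.
Bob: numerator 0.904·0.361 = 0.32634; evidence = 0.32634+0.117·0.639 = 0.40111; posterior = 0.814.

Alice: 0.219; Bob: 0.814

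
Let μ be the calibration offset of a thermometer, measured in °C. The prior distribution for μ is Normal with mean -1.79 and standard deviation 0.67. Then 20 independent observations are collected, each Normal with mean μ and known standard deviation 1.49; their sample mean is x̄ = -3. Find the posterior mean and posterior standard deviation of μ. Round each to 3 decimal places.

With known σ, the Normal prior is conjugate. Weight on the data is w = (n/σ²)/(n/σ² + 1/τ₀²) = 9.00860/(9.00860+2.22767) = 0.80174.
Posterior mean = w·x̄ + (1−w)·μ₀ = 0.80174·-3 + 0.19826·-1.79 = -2.760. Posterior variance = 1/(9.00860+2.22767) = 0.0889975, so SD = 0.298.

Posterior mean ≈ -2.760; posterior SD ≈ 0.298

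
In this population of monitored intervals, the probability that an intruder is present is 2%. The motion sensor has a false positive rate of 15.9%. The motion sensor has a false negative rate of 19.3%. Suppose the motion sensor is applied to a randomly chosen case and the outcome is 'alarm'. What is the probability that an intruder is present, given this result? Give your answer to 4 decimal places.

P(H | E) ≈ 0.0939

Write H for 'an intruder is present'. Prior odds H:¬H = 0.02/0.98 = 0.020408. For the 'alarm' outcome, the likelihood ratio is 0.807/0.159 = 5.0755.
Posterior odds = 0.020408 × 5.0755 = 0.10358, so P(H|E) = 0.10358/(1+0.10358) = 0.0939.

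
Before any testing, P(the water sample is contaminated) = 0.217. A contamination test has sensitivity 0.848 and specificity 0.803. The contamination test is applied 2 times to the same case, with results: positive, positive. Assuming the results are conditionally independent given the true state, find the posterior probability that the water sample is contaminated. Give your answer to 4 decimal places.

Posterior P(H) ≈ 0.8370

With H the event that the water sample is contaminated, the joint likelihood of the observed sequence is P(data|H) = 0.848·0.848 = 0.71910 and P(data|¬H) = 0.197·0.197 = 0.038809.
Bayes: P(H|data) = 0.217·0.71910 / (0.217·0.71910 + 0.783·0.038809) = 0.15605/0.18643 = 0.8370.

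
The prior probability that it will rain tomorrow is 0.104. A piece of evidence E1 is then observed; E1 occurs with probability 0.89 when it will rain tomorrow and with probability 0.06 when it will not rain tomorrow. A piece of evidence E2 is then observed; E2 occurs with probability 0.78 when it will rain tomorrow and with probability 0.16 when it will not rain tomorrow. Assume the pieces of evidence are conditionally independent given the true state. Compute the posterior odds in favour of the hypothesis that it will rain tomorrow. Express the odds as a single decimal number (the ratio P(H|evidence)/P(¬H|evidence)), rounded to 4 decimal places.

Prior odds = 0.104/(1−0.104) = 0.11607. In log-odds, ln(0.11607) = -2.1535.
Add log likelihood ratios: ln(14.833) + ln(4.8750) = 4.2810.
Posterior log-odds = 2.1274, so posterior odds = exp(2.1274) = 8.3934.

Posterior odds ≈ 8.3934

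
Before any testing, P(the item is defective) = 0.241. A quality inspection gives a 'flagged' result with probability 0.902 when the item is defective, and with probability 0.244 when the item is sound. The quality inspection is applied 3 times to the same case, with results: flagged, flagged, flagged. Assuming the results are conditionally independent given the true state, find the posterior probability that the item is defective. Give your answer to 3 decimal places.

Posterior P(H) ≈ 0.941

Let H be the event that the item is defective; start with P(H) = 0.241. P('flagged'|H) = 0.902, P('flagged'|¬H) = 0.244.
Update on result 1 ('flagged'): P(H) ← 0.902·0.2410 / (0.902·0.2410 + 0.244·0.7590) = 0.21738/0.40258 = 0.5400.
Update on result 2 ('flagged'): P(H) ← 0.902·0.5400 / (0.902·0.5400 + 0.244·0.4600) = 0.48706/0.59930 = 0.8127.
Update on result 3 ('flagged'): P(H) ← 0.902·0.8127 / (0.902·0.8127 + 0.244·0.1873) = 0.73306/0.77876 = 0.9413.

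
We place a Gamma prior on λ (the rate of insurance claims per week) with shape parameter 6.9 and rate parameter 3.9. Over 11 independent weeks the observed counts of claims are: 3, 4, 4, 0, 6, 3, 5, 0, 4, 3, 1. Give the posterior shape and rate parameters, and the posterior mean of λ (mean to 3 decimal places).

The Poisson likelihood adds the total count to the shape and the number of exposure periods to the rate. Here ∑xᵢ = 33 and n = 11, so shape 6.9→39.9 and rate 3.9→14.9.
E[λ | data] = 39.9/14.9 = 2.678.

Posterior: Gamma(shape=39.9, rate=14.9); mean ≈ 2.678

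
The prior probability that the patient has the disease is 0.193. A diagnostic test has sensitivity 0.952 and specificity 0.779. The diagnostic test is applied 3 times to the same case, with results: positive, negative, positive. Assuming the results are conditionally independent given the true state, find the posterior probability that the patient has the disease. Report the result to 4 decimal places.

Let H be the event that the patient has the disease; start with P(H) = 0.193. P('positive'|H) = 0.952, P('positive'|¬H) = 0.221.
Update on result 1 ('positive'): P(H) ← 0.952·0.1930 / (0.952·0.1930 + 0.221·0.8070) = 0.18374/0.36208 = 0.5074.
Update on result 2 ('negative'): P(H) ← 0.048·0.5074 / (0.048·0.5074 + 0.779·0.4926) = 0.024357/0.40806 = 0.0597.
Update on result 3 ('positive'): P(H) ← 0.952·0.0597 / (0.952·0.0597 + 0.221·0.9403) = 0.056825/0.26463 = 0.2147.

Posterior P(H) ≈ 0.2147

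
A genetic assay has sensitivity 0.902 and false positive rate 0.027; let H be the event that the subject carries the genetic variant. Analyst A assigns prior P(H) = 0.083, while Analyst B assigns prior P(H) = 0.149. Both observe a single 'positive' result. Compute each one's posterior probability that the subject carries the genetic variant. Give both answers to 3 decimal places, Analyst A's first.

Analyst A: 0.751; Analyst B: 0.854

The likelihood ratio for a 'positive' result is 0.902/0.027 = 33.407.
Analyst A: prior odds 0.083/0.917 = 0.090513; posterior odds 3.0238; posterior probability 0.751.
Analyst B: prior odds 0.149/0.851 = 0.17509; posterior odds 5.8492; posterior probability 0.854.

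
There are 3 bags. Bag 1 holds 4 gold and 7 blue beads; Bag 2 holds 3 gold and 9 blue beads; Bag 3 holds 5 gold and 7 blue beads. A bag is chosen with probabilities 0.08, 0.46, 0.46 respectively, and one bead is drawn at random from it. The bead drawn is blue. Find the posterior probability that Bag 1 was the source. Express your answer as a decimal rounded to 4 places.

P(blue|Bag 1) = 0.6364; P(blue|Bag 2) = 0.75; P(blue|Bag 3) = 0.5833.
Prior × likelihood for each source: 0.08·0.6364=0.05091, 0.46·0.75=0.3450, 0.46·0.5833=0.2683. Summing gives P(blue) = 0.66424.
P(Bag 1 | blue) = 0.05091 / 0.66424 = 0.0766.

Posterior probability ≈ 0.0766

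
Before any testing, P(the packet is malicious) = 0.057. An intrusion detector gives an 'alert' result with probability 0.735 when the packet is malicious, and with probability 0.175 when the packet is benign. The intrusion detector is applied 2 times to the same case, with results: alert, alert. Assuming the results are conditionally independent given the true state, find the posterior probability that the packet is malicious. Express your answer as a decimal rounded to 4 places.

With H the event that the packet is malicious, the joint likelihood of the observed sequence is P(data|H) = 0.735·0.735 = 0.54022 and P(data|¬H) = 0.175·0.175 = 0.030625.
Bayes: P(H|data) = 0.057·0.54022 / (0.057·0.54022 + 0.943·0.030625) = 0.030793/0.059672 = 0.5160.

Posterior P(H) ≈ 0.5160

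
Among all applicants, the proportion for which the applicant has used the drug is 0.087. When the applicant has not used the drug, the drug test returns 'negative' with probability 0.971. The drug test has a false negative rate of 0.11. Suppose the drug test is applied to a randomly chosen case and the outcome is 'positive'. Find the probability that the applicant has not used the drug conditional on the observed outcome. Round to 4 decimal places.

P(¬H | E) ≈ 0.2548

Let H be the event that the applicant has used the drug. P(H) = 0.087, so P(¬H) = 0.913. With E the 'positive' result, P(E|H) = 0.89 and P(E|¬H) = 0.029.
P(E) = 0.89·0.087 + 0.029·0.913 = 0.077430 + 0.026477 = 0.10391.
By Bayes' theorem, P(H|E) = 0.077430 / 0.10391 = 0.7452. Hence P(¬H|E) = 1 − 0.7452 = 0.2548.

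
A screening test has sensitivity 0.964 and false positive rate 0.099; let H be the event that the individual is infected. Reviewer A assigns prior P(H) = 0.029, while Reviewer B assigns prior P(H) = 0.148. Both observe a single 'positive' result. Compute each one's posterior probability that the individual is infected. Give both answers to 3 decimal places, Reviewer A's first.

The likelihood ratio for a 'positive' result is 0.964/0.099 = 9.7374.
Reviewer A: prior odds 0.029/0.971 = 0.029866; posterior odds 0.29082; posterior probability 0.225.
Reviewer B: prior odds 0.148/0.852 = 0.17371; posterior odds 1.6915; posterior probability 0.628.

Reviewer A: 0.225; Reviewer B: 0.628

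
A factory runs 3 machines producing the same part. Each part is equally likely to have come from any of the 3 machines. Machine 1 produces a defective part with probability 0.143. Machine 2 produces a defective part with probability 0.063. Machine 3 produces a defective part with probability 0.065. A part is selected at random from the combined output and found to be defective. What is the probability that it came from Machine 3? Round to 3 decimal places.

Posterior probability ≈ 0.240

Tabulate prior·likelihood by source: [1] prior 0.333333, lik 0.143, product 0.04767; [2] prior 0.333333, lik 0.063, product 0.02100; [3] prior 0.333333, lik 0.065, product 0.02167.
Normalizing constant = 0.090333; the posterior for Machine 3 is its product over the sum, 0.02167/0.090333 = 0.240.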